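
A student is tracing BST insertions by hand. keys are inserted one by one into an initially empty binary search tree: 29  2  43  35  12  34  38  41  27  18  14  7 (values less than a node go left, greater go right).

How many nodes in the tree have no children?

Resulting structure (node: left, right):
  29: L=2, R=43
  2: L=–, R=12
  43: L=35, R=–
  35: L=34, R=38
  12: L=7, R=27
  34: L=–, R=–
  38: L=–, R=41
  41: L=–, R=–
  27: L=18, R=–
  18: L=14, R=–
  14: L=–, R=–
  7: L=–, R=–

Leaves: 7, 14, 34, 41 — 4 in total.

4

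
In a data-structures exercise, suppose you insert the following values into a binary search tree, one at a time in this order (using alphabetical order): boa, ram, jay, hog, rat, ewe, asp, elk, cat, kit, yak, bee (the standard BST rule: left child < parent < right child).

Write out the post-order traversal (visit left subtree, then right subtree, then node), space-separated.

Resulting structure (node: left, right):
  boa: L=asp, R=ram
  ram: L=jay, R=rat
  jay: L=hog, R=kit
  hog: L=ewe, R=–
  rat: L=–, R=yak
  ewe: L=elk, R=–
  asp: L=–, R=bee
  elk: L=cat, R=–
  cat: L=–, R=–
  kit: L=–, R=–
  yak: L=–, R=–
  bee: L=–, R=–

bee asp cat elk ewe hog kit jay yak rat ram boa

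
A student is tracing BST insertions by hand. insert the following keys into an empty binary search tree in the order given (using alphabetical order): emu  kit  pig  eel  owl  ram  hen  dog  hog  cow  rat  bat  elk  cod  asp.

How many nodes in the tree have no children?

Insert emu: tree is empty, so emu becomes the root.
Insert kit: kit > emu → go right. Place as right child of emu.
Insert pig: pig > emu → go right; pig > kit → go right. Place as right child of kit.
Insert eel: eel < emu → go left. Place as left child of emu.
Insert owl: owl > emu → go right; owl > kit → go right; owl < pig → go left. Place as left child of pig.
Insert ram: ram > emu → go right; ram > kit → go right; ram > pig → go right. Place as right child of pig.
Insert hen: hen > emu → go right; hen < kit → go left. Place as left child of kit.
Insert dog: dog < emu → go left; dog < eel → go left. Place as left child of eel.
Insert hog: hog > emu → go right; hog < kit → go left; hog > hen → go right. Place as right child of hen.
Insert cow: cow < emu → go left; cow < eel → go left; cow < dog → go left. Place as left child of dog.
Insert rat: rat > emu → go right; rat > kit → go right; rat > pig → go right; rat > ram → go right. Place as right child of ram.
Insert bat: bat < emu → go left; bat < eel → go left; bat < dog → go left; bat < cow → go left. Place as left child of cow.
Insert elk: elk < emu → go left; elk > eel → go right. Place as right child of eel.
Insert cod: cod < emu → go left; cod < eel → go left; cod < dog → go left; cod < cow → go left; cod > bat → go right. Place as right child of bat.
Insert asp: asp < emu → go left; asp < eel → go left; asp < dog → go left; asp < cow → go left; asp < bat → go left. Place as left child of bat.

Leaves: asp, cod, elk, hog, owl, rat — 6 in total.

6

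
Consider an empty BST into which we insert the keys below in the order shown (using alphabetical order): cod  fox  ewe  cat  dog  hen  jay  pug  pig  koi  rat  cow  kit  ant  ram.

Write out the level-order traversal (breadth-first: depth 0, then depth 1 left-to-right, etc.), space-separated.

cod: root
fox: right child of cod (depth 1)
ewe: left child of fox (depth 2)
cat: left child of cod (depth 1)
dog: left child of ewe (depth 3)
hen: right child of fox (depth 2)
jay: right child of hen (depth 3)
pug: right child of jay (depth 4)
pig: left child of pug (depth 5)
koi: left child of pig (depth 6)
rat: right child of pug (depth 5)
cow: left child of dog (depth 4)
kit: left child of koi (depth 7)
ant: left child of cat (depth 2)
ram: left child of rat (depth 6)

cod cat fox ant ewe hen dog jay cow pug pig rat koi ram kit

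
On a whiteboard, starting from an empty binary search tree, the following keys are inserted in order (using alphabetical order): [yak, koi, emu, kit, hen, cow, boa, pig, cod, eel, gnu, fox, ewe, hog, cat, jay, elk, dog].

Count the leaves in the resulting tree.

yak: root
koi: left child of yak (depth 1)
emu: left child of koi (depth 2)
kit: right child of emu (depth 3)
hen: left child of kit (depth 4)
cow: left child of emu (depth 3)
boa: left child of cow (depth 4)
pig: right child of koi (depth 2)
cod: right child of boa (depth 5)
eel: right child of cow (depth 4)
gnu: left child of hen (depth 5)
fox: left child of gnu (depth 6)
ewe: left child of fox (depth 7)
hog: right child of hen (depth 5)
cat: left child of cod (depth 6)
jay: right child of hog (depth 6)
elk: right child of eel (depth 5)
dog: left child of eel (depth 5)

Leaves: cat, dog, elk, ewe, jay, pig — 6 in total.

6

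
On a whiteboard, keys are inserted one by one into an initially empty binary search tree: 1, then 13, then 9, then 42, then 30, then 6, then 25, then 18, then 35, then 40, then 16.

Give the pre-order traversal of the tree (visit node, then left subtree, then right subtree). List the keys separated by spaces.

Insert 1: tree is empty, so 1 becomes the root.
Insert 13: 13 > 1 → go right. Place as right child of 1.
Insert 9: 9 > 1 → go right; 9 < 13 → go left. Place as left child of 13.
Insert 42: 42 > 1 → go right; 42 > 13 → go right. Place as right child of 13.
Insert 30: 30 > 1 → go right; 30 > 13 → go right; 30 < 42 → go left. Place as left child of 42.
Insert 6: 6 > 1 → go right; 6 < 13 → go left; 6 < 9 → go left. Place as left child of 9.
Insert 25: 25 > 1 → go right; 25 > 13 → go right; 25 < 42 → go left; 25 < 30 → go left. Place as left child of 30.
Insert 18: 18 > 1 → go right; 18 > 13 → go right; 18 < 42 → go left; 18 < 30 → go left; 18 < 25 → go left. Place as left child of 25.
Insert 35: 35 > 1 → go right; 35 > 13 → go right; 35 < 42 → go left; 35 > 30 → go right. Place as right child of 30.
Insert 40: 40 > 1 → go right; 40 > 13 → go right; 40 < 42 → go left; 40 > 30 → go right; 40 > 35 → go right. Place as right child of 35.
Insert 16: 16 > 1 → go right; 16 > 13 → go right; 16 < 42 → go left; 16 < 30 → go left; 16 < 25 → go left; 16 < 18 → go left. Place as left child of 18.

1 13 9 6 42 30 25 18 16 35 40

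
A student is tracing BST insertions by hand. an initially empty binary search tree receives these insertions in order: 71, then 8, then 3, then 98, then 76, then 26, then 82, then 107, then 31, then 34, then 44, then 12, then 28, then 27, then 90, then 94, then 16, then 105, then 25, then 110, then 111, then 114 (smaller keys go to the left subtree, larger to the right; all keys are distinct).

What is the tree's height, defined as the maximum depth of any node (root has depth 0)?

5

Insert 71: tree is empty, so 71 becomes the root.
Insert 8: 8 < 71 → go left. Place as left child of 71.
Insert 3: 3 < 71 → go left; 3 < 8 → go left. Place as left child of 8.
Insert 98: 98 > 71 → go right. Place as right child of 71.
Insert 76: 76 > 71 → go right; 76 < 98 → go left. Place as left child of 98.
Insert 26: 26 < 71 → go left; 26 > 8 → go right. Place as right child of 8.
Insert 82: 82 > 71 → go right; 82 < 98 → go left; 82 > 76 → go right. Place as right child of 76.
Insert 107: 107 > 71 → go right; 107 > 98 → go right. Place as right child of 98.
Insert 31: 31 < 71 → go left; 31 > 8 → go right; 31 > 26 → go right. Place as right child of 26.
Insert 34: 34 < 71 → go left; 34 > 8 → go right; 34 > 26 → go right; 34 > 31 → go right. Place as right child of 31.
Insert 44: 44 < 71 → go left; 44 > 8 → go right; 44 > 26 → go right; 44 > 31 → go right; 44 > 34 → go right. Place as right child of 34.
Insert 12: 12 < 71 → go left; 12 > 8 → go right; 12 < 26 → go left. Place as left child of 26.
Insert 28: 28 < 71 → go left; 28 > 8 → go right; 28 > 26 → go right; 28 < 31 → go left. Place as left child of 31.
Insert 27: 27 < 71 → go left; 27 > 8 → go right; 27 > 26 → go right; 27 < 31 → go left; 27 < 28 → go left. Place as left child of 28.
Insert 90: 90 > 71 → go right; 90 < 98 → go left; 90 > 76 → go right; 90 > 82 → go right. Place as right child of 82.
Insert 94: 94 > 71 → go right; 94 < 98 → go left; 94 > 76 → go right; 94 > 82 → go right; 94 > 90 → go right. Place as right child of 90.
Insert 16: 16 < 71 → go left; 16 > 8 → go right; 16 < 26 → go left; 16 > 12 → go right. Place as right child of 12.
Insert 105: 105 > 71 → go right; 105 > 98 → go right; 105 < 107 → go left. Place as left child of 107.
Insert 25: 25 < 71 → go left; 25 > 8 → go right; 25 < 26 → go left; 25 > 12 → go right; 25 > 16 → go right. Place as right child of 16.
Insert 110: 110 > 71 → go right; 110 > 98 → go right; 110 > 107 → go right. Place as right child of 107.
Insert 111: 111 > 71 → go right; 111 > 98 → go right; 111 > 107 → go right; 111 > 110 → go right. Place as right child of 110.
Insert 114: 114 > 71 → go right; 114 > 98 → go right; 114 > 107 → go right; 114 > 110 → go right; 114 > 111 → go right. Place as right child of 111.

The deepest node is 44 at depth 5.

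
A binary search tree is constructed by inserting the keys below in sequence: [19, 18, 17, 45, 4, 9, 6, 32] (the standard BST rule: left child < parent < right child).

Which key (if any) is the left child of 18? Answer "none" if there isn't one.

19: root
18: left child of 19 (depth 1)
17: left child of 18 (depth 2)
45: right child of 19 (depth 1)
4: left child of 17 (depth 3)
9: right child of 4 (depth 4)
6: left child of 9 (depth 5)
32: left child of 45 (depth 2)

17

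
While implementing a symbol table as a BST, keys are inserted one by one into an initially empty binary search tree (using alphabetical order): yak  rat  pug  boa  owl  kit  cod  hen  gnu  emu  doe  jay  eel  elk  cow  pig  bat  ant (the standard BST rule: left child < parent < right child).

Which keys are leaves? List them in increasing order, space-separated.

yak: root
rat: left child of yak (depth 1)
pug: left child of rat (depth 2)
boa: left child of pug (depth 3)
owl: right child of boa (depth 4)
kit: left child of owl (depth 5)
cod: left child of kit (depth 6)
hen: right child of cod (depth 7)
gnu: left child of hen (depth 8)
emu: left child of gnu (depth 9)
doe: left child of emu (depth 10)
jay: right child of hen (depth 8)
eel: right child of doe (depth 11)
elk: right child of eel (depth 12)
cow: left child of doe (depth 11)
pig: right child of owl (depth 5)
bat: left child of boa (depth 4)
ant: left child of bat (depth 5)

ant cow elk jay pig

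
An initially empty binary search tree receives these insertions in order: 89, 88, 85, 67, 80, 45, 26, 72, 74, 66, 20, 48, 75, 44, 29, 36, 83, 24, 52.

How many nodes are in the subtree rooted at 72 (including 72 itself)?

3

Insert 89: tree is empty, so 89 becomes the root.
Insert 88: 88 < 89 → go left. Place as left child of 89.
Insert 85: 85 < 89 → go left; 85 < 88 → go left. Place as left child of 88.
Insert 67: 67 < 89 → go left; 67 < 88 → go left; 67 < 85 → go left. Place as left child of 85.
Insert 80: 80 < 89 → go left; 80 < 88 → go left; 80 < 85 → go left; 80 > 67 → go right. Place as right child of 67.
Insert 45: 45 < 89 → go left; 45 < 88 → go left; 45 < 85 → go left; 45 < 67 → go left. Place as left child of 67.
Insert 26: 26 < 89 → go left; 26 < 88 → go left; 26 < 85 → go left; 26 < 67 → go left; 26 < 45 → go left. Place as left child of 45.
Insert 72: 72 < 89 → go left; 72 < 88 → go left; 72 < 85 → go left; 72 > 67 → go right; 72 < 80 → go left. Place as left child of 80.
Insert 74: 74 < 89 → go left; 74 < 88 → go left; 74 < 85 → go left; 74 > 67 → go right; 74 < 80 → go left; 74 > 72 → go right. Place as right child of 72.
Insert 66: 66 < 89 → go left; 66 < 88 → go left; 66 < 85 → go left; 66 < 67 → go left; 66 > 45 → go right. Place as right child of 45.
Insert 20: 20 < 89 → go left; 20 < 88 → go left; 20 < 85 → go left; 20 < 67 → go left; 20 < 45 → go left; 20 < 26 → go left. Place as left child of 26.
Insert 48: 48 < 89 → go left; 48 < 88 → go left; 48 < 85 → go left; 48 < 67 → go left; 48 > 45 → go right; 48 < 66 → go left. Place as left child of 66.
Insert 75: 75 < 89 → go left; 75 < 88 → go left; 75 < 85 → go left; 75 > 67 → go right; 75 < 80 → go left; 75 > 72 → go right; 75 > 74 → go right. Place as right child of 74.
Insert 44: 44 < 89 → go left; 44 < 88 → go left; 44 < 85 → go left; 44 < 67 → go left; 44 < 45 → go left; 44 > 26 → go right. Place as right child of 26.
Insert 29: 29 < 89 → go left; 29 < 88 → go left; 29 < 85 → go left; 29 < 67 → go left; 29 < 45 → go left; 29 > 26 → go right; 29 < 44 → go left. Place as left child of 44.
Insert 36: 36 < 89 → go left; 36 < 88 → go left; 36 < 85 → go left; 36 < 67 → go left; 36 < 45 → go left; 36 > 26 → go right; 36 < 44 → go left; 36 > 29 → go right. Place as right child of 29.
Insert 83: 83 < 89 → go left; 83 < 88 → go left; 83 < 85 → go left; 83 > 67 → go right; 83 > 80 → go right. Place as right child of 80.
Insert 24: 24 < 89 → go left; 24 < 88 → go left; 24 < 85 → go left; 24 < 67 → go left; 24 < 45 → go left; 24 < 26 → go left; 24 > 20 → go right. Place as right child of 20.
Insert 52: 52 < 89 → go left; 52 < 88 → go left; 52 < 85 → go left; 52 < 67 → go left; 52 > 45 → go right; 52 < 66 → go left; 52 > 48 → go right. Place as right child of 48.

Subtree rooted at 72 contains: 72, 74, 75 — 3 nodes.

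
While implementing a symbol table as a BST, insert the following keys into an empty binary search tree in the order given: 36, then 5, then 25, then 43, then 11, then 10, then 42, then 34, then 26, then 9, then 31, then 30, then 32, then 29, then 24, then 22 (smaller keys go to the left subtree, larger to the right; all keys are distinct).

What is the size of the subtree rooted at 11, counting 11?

36: root
5: left child of 36 (depth 1)
25: right child of 5 (depth 2)
43: right child of 36 (depth 1)
11: left child of 25 (depth 3)
10: left child of 11 (depth 4)
42: left child of 43 (depth 2)
34: right child of 25 (depth 3)
26: left child of 34 (depth 4)
9: left child of 10 (depth 5)
31: right child of 26 (depth 5)
30: left child of 31 (depth 6)
32: right child of 31 (depth 6)
29: left child of 30 (depth 7)
24: right child of 11 (depth 4)
22: left child of 24 (depth 5)

Subtree rooted at 11 contains: 11, 10, 9, 24, 22 — 5 nodes.

5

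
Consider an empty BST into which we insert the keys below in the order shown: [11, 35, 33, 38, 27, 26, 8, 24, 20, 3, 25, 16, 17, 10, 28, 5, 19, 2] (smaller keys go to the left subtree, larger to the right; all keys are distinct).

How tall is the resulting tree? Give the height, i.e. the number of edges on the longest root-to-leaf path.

11: root
35: right child of 11 (depth 1)
33: left child of 35 (depth 2)
38: right child of 35 (depth 2)
27: left child of 33 (depth 3)
26: left child of 27 (depth 4)
8: left child of 11 (depth 1)
24: left child of 26 (depth 5)
20: left child of 24 (depth 6)
3: left child of 8 (depth 2)
25: right child of 24 (depth 6)
16: left child of 20 (depth 7)
17: right child of 16 (depth 8)
10: right child of 8 (depth 2)
28: right child of 27 (depth 4)
5: right child of 3 (depth 3)
19: right child of 17 (depth 9)
2: left child of 3 (depth 3)

The deepest node is 19 at depth 9.

9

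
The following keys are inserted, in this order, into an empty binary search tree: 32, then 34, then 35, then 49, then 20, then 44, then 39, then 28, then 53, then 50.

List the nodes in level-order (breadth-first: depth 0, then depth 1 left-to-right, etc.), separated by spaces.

Insert 32: tree is empty, so 32 becomes the root.
Insert 34: 34 > 32 → go right. Place as right child of 32.
Insert 35: 35 > 32 → go right; 35 > 34 → go right. Place as right child of 34.
Insert 49: 49 > 32 → go right; 49 > 34 → go right; 49 > 35 → go right. Place as right child of 35.
Insert 20: 20 < 32 → go left. Place as left child of 32.
Insert 44: 44 > 32 → go right; 44 > 34 → go right; 44 > 35 → go right; 44 < 49 → go left. Place as left child of 49.
Insert 39: 39 > 32 → go right; 39 > 34 → go right; 39 > 35 → go right; 39 < 49 → go left; 39 < 44 → go left. Place as left child of 44.
Insert 28: 28 < 32 → go left; 28 > 20 → go right. Place as right child of 20.
Insert 53: 53 > 32 → go right; 53 > 34 → go right; 53 > 35 → go right; 53 > 49 → go right. Place as right child of 49.
Insert 50: 50 > 32 → go right; 50 > 34 → go right; 50 > 35 → go right; 50 > 49 → go right; 50 < 53 → go left. Place as left child of 53.

32 20 34 28 35 49 44 53 39 50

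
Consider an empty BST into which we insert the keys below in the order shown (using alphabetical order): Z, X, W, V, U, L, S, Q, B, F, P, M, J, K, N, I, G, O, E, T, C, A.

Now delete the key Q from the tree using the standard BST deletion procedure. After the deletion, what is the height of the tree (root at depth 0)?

Insert Z: tree is empty, so Z becomes the root.
Insert X: X < Z → go left. Place as left child of Z.
Insert W: W < Z → go left; W < X → go left. Place as left child of X.
Insert V: V < Z → go left; V < X → go left; V < W → go left. Place as left child of W.
Insert U: U < Z → go left; U < X → go left; U < W → go left; U < V → go left. Place as left child of V.
Insert L: L < Z → go left; L < X → go left; L < W → go left; L < V → go left; L < U → go left. Place as left child of U.
Insert S: S < Z → go left; S < X → go left; S < W → go left; S < V → go left; S < U → go left; S > L → go right. Place as right child of L.
Insert Q: Q < Z → go left; Q < X → go left; Q < W → go left; Q < V → go left; Q < U → go left; Q > L → go right; Q < S → go left. Place as left child of S.
Insert B: B < Z → go left; B < X → go left; B < W → go left; B < V → go left; B < U → go left; B < L → go left. Place as left child of L.
Insert F: F < Z → go left; F < X → go left; F < W → go left; F < V → go left; F < U → go left; F < L → go left; F > B → go right. Place as right child of B.
Insert P: P < Z → go left; P < X → go left; P < W → go left; P < V → go left; P < U → go left; P > L → go right; P < S → go left; P < Q → go left. Place as left child of Q.
Insert M: M < Z → go left; M < X → go left; M < W → go left; M < V → go left; M < U → go left; M > L → go right; M < S → go left; M < Q → go left; M < P → go left. Place as left child of P.
Insert J: J < Z → go left; J < X → go left; J < W → go left; J < V → go left; J < U → go left; J < L → go left; J > B → go right; J > F → go right. Place as right child of F.
Insert K: K < Z → go left; K < X → go left; K < W → go left; K < V → go left; K < U → go left; K < L → go left; K > B → go right; K > F → go right; K > J → go right. Place as right child of J.
Insert N: N < Z → go left; N < X → go left; N < W → go left; N < V → go left; N < U → go left; N > L → go right; N < S → go left; N < Q → go left; N < P → go left; N > M → go right. Place as right child of M.
Insert I: I < Z → go left; I < X → go left; I < W → go left; I < V → go left; I < U → go left; I < L → go left; I > B → go right; I > F → go right; I < J → go left. Place as left child of J.
Insert G: G < Z → go left; G < X → go left; G < W → go left; G < V → go left; G < U → go left; G < L → go left; G > B → go right; G > F → go right; G < J → go left; G < I → go left. Place as left child of I.
Insert O: O < Z → go left; O < X → go left; O < W → go left; O < V → go left; O < U → go left; O > L → go right; O < S → go left; O < Q → go left; O < P → go left; O > M → go right; O > N → go right. Place as right child of N.
Insert E: E < Z → go left; E < X → go left; E < W → go left; E < V → go left; E < U → go left; E < L → go left; E > B → go right; E < F → go left. Place as left child of F.
Insert T: T < Z → go left; T < X → go left; T < W → go left; T < V → go left; T < U → go left; T > L → go right; T > S → go right. Place as right child of S.
Insert C: C < Z → go left; C < X → go left; C < W → go left; C < V → go left; C < U → go left; C < L → go left; C > B → go right; C < F → go left; C < E → go left. Place as left child of E.
Insert A: A < Z → go left; A < X → go left; A < W → go left; A < V → go left; A < U → go left; A < L → go left; A < B → go left. Place as left child of B.

Delete Q (at most one child — splice it out).
After deletion, deepest node is G at depth 10.

10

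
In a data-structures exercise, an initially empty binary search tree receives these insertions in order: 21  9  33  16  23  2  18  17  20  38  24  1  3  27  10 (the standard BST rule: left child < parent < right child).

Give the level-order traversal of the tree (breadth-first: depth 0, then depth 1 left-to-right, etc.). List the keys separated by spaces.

21 9 33 2 16 23 38 1 3 10 18 24 17 20 27

Insert 21: tree is empty, so 21 becomes the root.
Insert 9: 9 < 21 → go left. Place as left child of 21.
Insert 33: 33 > 21 → go right. Place as right child of 21.
Insert 16: 16 < 21 → go left; 16 > 9 → go right. Place as right child of 9.
Insert 23: 23 > 21 → go right; 23 < 33 → go left. Place as left child of 33.
Insert 2: 2 < 21 → go left; 2 < 9 → go left. Place as left child of 9.
Insert 18: 18 < 21 → go left; 18 > 9 → go right; 18 > 16 → go right. Place as right child of 16.
Insert 17: 17 < 21 → go left; 17 > 9 → go right; 17 > 16 → go right; 17 < 18 → go left. Place as left child of 18.
Insert 20: 20 < 21 → go left; 20 > 9 → go right; 20 > 16 → go right; 20 > 18 → go right. Place as right child of 18.
Insert 38: 38 > 21 → go right; 38 > 33 → go right. Place as right child of 33.
Insert 24: 24 > 21 → go right; 24 < 33 → go left; 24 > 23 → go right. Place as right child of 23.
Insert 1: 1 < 21 → go left; 1 < 9 → go left; 1 < 2 → go left. Place as left child of 2.
Insert 3: 3 < 21 → go left; 3 < 9 → go left; 3 > 2 → go right. Place as right child of 2.
Insert 27: 27 > 21 → go right; 27 < 33 → go left; 27 > 23 → go right; 27 > 24 → go right. Place as right child of 24.
Insert 10: 10 < 21 → go left; 10 > 9 → go right; 10 < 16 → go left. Place as left child of 16.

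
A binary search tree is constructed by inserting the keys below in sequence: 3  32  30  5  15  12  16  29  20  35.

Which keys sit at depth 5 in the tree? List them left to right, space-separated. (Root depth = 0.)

3: root
32: right child of 3 (depth 1)
30: left child of 32 (depth 2)
5: left child of 30 (depth 3)
15: right child of 5 (depth 4)
12: left child of 15 (depth 5)
16: right child of 15 (depth 5)
29: right child of 16 (depth 6)
20: left child of 29 (depth 7)
35: right child of 32 (depth 2)

12 16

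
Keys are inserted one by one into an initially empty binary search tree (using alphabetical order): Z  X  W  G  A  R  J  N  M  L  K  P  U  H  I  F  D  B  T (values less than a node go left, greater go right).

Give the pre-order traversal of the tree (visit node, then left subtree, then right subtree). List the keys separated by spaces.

Z X W G A F D B R J H I N M L K P U T

Z: root
X: left child of Z (depth 1)
W: left child of X (depth 2)
G: left child of W (depth 3)
A: left child of G (depth 4)
R: right child of G (depth 4)
J: left child of R (depth 5)
N: right child of J (depth 6)
M: left child of N (depth 7)
L: left child of M (depth 8)
K: left child of L (depth 9)
P: right child of N (depth 7)
U: right child of R (depth 5)
H: left child of J (depth 6)
I: right child of H (depth 7)
F: right child of A (depth 5)
D: left child of F (depth 6)
B: left child of D (depth 7)
T: left child of U (depth 6)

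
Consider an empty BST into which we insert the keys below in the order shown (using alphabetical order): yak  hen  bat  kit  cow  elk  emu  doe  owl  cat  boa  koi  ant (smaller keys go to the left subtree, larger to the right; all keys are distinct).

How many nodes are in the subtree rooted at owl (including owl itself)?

2

Insert yak: tree is empty, so yak becomes the root.
Insert hen: hen < yak → go left. Place as left child of yak.
Insert bat: bat < yak → go left; bat < hen → go left. Place as left child of hen.
Insert kit: kit < yak → go left; kit > hen → go right. Place as right child of hen.
Insert cow: cow < yak → go left; cow < hen → go left; cow > bat → go right. Place as right child of bat.
Insert elk: elk < yak → go left; elk < hen → go left; elk > bat → go right; elk > cow → go right. Place as right child of cow.
Insert emu: emu < yak → go left; emu < hen → go left; emu > bat → go right; emu > cow → go right; emu > elk → go right. Place as right child of elk.
Insert doe: doe < yak → go left; doe < hen → go left; doe > bat → go right; doe > cow → go right; doe < elk → go left. Place as left child of elk.
Insert owl: owl < yak → go left; owl > hen → go right; owl > kit → go right. Place as right child of kit.
Insert cat: cat < yak → go left; cat < hen → go left; cat > bat → go right; cat < cow → go left. Place as left child of cow.
Insert boa: boa < yak → go left; boa < hen → go left; boa > bat → go right; boa < cow → go left; boa < cat → go left. Place as left child of cat.
Insert koi: koi < yak → go left; koi > hen → go right; koi > kit → go right; koi < owl → go left. Place as left child of owl.
Insert ant: ant < yak → go left; ant < hen → go left; ant < bat → go left. Place as left child of bat.

Subtree rooted at owl contains: owl, koi — 2 nodes.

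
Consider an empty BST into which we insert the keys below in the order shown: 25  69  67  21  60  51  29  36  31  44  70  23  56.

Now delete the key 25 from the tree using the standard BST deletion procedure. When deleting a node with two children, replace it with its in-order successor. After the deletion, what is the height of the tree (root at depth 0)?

6

25: root
69: right child of 25 (depth 1)
67: left child of 69 (depth 2)
21: left child of 25 (depth 1)
60: left child of 67 (depth 3)
51: left child of 60 (depth 4)
29: left child of 51 (depth 5)
36: right child of 29 (depth 6)
31: left child of 36 (depth 7)
44: right child of 36 (depth 7)
70: right child of 69 (depth 2)
23: right child of 21 (depth 2)
56: right child of 51 (depth 5)

Delete 25 (two children — replace with in-order successor).
After deletion, deepest node is 31 at depth 6.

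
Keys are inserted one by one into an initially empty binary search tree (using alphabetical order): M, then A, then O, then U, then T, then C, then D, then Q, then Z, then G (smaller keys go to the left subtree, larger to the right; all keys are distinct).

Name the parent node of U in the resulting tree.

O

Insert M: tree is empty, so M becomes the root.
Insert A: A < M → go left. Place as left child of M.
Insert O: O > M → go right. Place as right child of M.
Insert U: U > M → go right; U > O → go right. Place as right child of O.
Insert T: T > M → go right; T > O → go right; T < U → go left. Place as left child of U.
Insert C: C < M → go left; C > A → go right. Place as right child of A.
Insert D: D < M → go left; D > A → go right; D > C → go right. Place as right child of C.
Insert Q: Q > M → go right; Q > O → go right; Q < U → go left; Q < T → go left. Place as left child of T.
Insert Z: Z > M → go right; Z > O → go right; Z > U → go right. Place as right child of U.
Insert G: G < M → go left; G > A → go right; G > C → go right; G > D → go right. Place as right child of D.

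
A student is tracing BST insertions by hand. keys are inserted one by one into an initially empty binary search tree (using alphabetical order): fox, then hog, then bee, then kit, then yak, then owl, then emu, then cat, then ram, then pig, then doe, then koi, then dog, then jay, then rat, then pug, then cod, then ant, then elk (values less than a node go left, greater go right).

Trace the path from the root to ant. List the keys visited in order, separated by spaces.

fox: root
hog: right child of fox (depth 1)
bee: left child of fox (depth 1)
kit: right child of hog (depth 2)
yak: right child of kit (depth 3)
owl: left child of yak (depth 4)
emu: right child of bee (depth 2)
cat: left child of emu (depth 3)
ram: right child of owl (depth 5)
pig: left child of ram (depth 6)
doe: right child of cat (depth 4)
koi: left child of owl (depth 5)
dog: right child of doe (depth 5)
jay: left child of kit (depth 3)
rat: right child of ram (depth 6)
pug: right child of pig (depth 7)
cod: left child of doe (depth 5)
ant: left child of bee (depth 2)
elk: right child of dog (depth 6)

fox bee ant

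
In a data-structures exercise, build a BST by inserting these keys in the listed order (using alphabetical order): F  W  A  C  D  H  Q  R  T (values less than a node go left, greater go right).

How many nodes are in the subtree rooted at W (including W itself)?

Resulting structure (node: left, right):
  F: L=A, R=W
  W: L=H, R=–
  A: L=–, R=C
  C: L=–, R=D
  D: L=–, R=–
  H: L=–, R=Q
  Q: L=–, R=R
  R: L=–, R=T
  T: L=–, R=–

Subtree rooted at W contains: W, H, Q, R, T — 5 nodes.

5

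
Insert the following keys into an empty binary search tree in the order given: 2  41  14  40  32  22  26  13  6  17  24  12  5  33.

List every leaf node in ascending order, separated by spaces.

Insert 2: tree is empty, so 2 becomes the root.
Insert 41: 41 > 2 → go right. Place as right child of 2.
Insert 14: 14 > 2 → go right; 14 < 41 → go left. Place as left child of 41.
Insert 40: 40 > 2 → go right; 40 < 41 → go left; 40 > 14 → go right. Place as right child of 14.
Insert 32: 32 > 2 → go right; 32 < 41 → go left; 32 > 14 → go right; 32 < 40 → go left. Place as left child of 40.
Insert 22: 22 > 2 → go right; 22 < 41 → go left; 22 > 14 → go right; 22 < 40 → go left; 22 < 32 → go left. Place as left child of 32.
Insert 26: 26 > 2 → go right; 26 < 41 → go left; 26 > 14 → go right; 26 < 40 → go left; 26 < 32 → go left; 26 > 22 → go right. Place as right child of 22.
Insert 13: 13 > 2 → go right; 13 < 41 → go left; 13 < 14 → go left. Place as left child of 14.
Insert 6: 6 > 2 → go right; 6 < 41 → go left; 6 < 14 → go left; 6 < 13 → go left. Place as left child of 13.
Insert 17: 17 > 2 → go right; 17 < 41 → go left; 17 > 14 → go right; 17 < 40 → go left; 17 < 32 → go left; 17 < 22 → go left. Place as left child of 22.
Insert 24: 24 > 2 → go right; 24 < 41 → go left; 24 > 14 → go right; 24 < 40 → go left; 24 < 32 → go left; 24 > 22 → go right; 24 < 26 → go left. Place as left child of 26.
Insert 12: 12 > 2 → go right; 12 < 41 → go left; 12 < 14 → go left; 12 < 13 → go left; 12 > 6 → go right. Place as right child of 6.
Insert 5: 5 > 2 → go right; 5 < 41 → go left; 5 < 14 → go left; 5 < 13 → go left; 5 < 6 → go left. Place as left child of 6.
Insert 33: 33 > 2 → go right; 33 < 41 → go left; 33 > 14 → go right; 33 < 40 → go left; 33 > 32 → go right. Place as right child of 32.

5 12 17 24 33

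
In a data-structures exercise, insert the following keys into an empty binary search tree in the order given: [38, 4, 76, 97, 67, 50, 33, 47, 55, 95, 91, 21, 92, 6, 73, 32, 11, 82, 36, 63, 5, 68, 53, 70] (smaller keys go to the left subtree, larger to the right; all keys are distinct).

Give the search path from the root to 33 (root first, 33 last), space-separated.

38 4 33

Insert 38: tree is empty, so 38 becomes the root.
Insert 4: 4 < 38 → go left. Place as left child of 38.
Insert 76: 76 > 38 → go right. Place as right child of 38.
Insert 97: 97 > 38 → go right; 97 > 76 → go right. Place as right child of 76.
Insert 67: 67 > 38 → go right; 67 < 76 → go left. Place as left child of 76.
Insert 50: 50 > 38 → go right; 50 < 76 → go left; 50 < 67 → go left. Place as left child of 67.
Insert 33: 33 < 38 → go left; 33 > 4 → go right. Place as right child of 4.
Insert 47: 47 > 38 → go right; 47 < 76 → go left; 47 < 67 → go left; 47 < 50 → go left. Place as left child of 50.
Insert 55: 55 > 38 → go right; 55 < 76 → go left; 55 < 67 → go left; 55 > 50 → go right. Place as right child of 50.
Insert 95: 95 > 38 → go right; 95 > 76 → go right; 95 < 97 → go left. Place as left child of 97.
Insert 91: 91 > 38 → go right; 91 > 76 → go right; 91 < 97 → go left; 91 < 95 → go left. Place as left child of 95.
Insert 21: 21 < 38 → go left; 21 > 4 → go right; 21 < 33 → go left. Place as left child of 33.
Insert 92: 92 > 38 → go right; 92 > 76 → go right; 92 < 97 → go left; 92 < 95 → go left; 92 > 91 → go right. Place as right child of 91.
Insert 6: 6 < 38 → go left; 6 > 4 → go right; 6 < 33 → go left; 6 < 21 → go left. Place as left child of 21.
Insert 73: 73 > 38 → go right; 73 < 76 → go left; 73 > 67 → go right. Place as right child of 67.
Insert 32: 32 < 38 → go left; 32 > 4 → go right; 32 < 33 → go left; 32 > 21 → go right. Place as right child of 21.
Insert 11: 11 < 38 → go left; 11 > 4 → go right; 11 < 33 → go left; 11 < 21 → go left; 11 > 6 → go right. Place as right child of 6.
Insert 82: 82 > 38 → go right; 82 > 76 → go right; 82 < 97 → go left; 82 < 95 → go left; 82 < 91 → go left. Place as left child of 91.
Insert 36: 36 < 38 → go left; 36 > 4 → go right; 36 > 33 → go right. Place as right child of 33.
Insert 63: 63 > 38 → go right; 63 < 76 → go left; 63 < 67 → go left; 63 > 50 → go right; 63 > 55 → go right. Place as right child of 55.
Insert 5: 5 < 38 → go left; 5 > 4 → go right; 5 < 33 → go left; 5 < 21 → go left; 5 < 6 → go left. Place as left child of 6.
Insert 68: 68 > 38 → go right; 68 < 76 → go left; 68 > 67 → go right; 68 < 73 → go left. Place as left child of 73.
Insert 53: 53 > 38 → go right; 53 < 76 → go left; 53 < 67 → go left; 53 > 50 → go right; 53 < 55 → go left. Place as left child of 55.
Insert 70: 70 > 38 → go right; 70 < 76 → go left; 70 > 67 → go right; 70 < 73 → go left; 70 > 68 → go right. Place as right child of 68.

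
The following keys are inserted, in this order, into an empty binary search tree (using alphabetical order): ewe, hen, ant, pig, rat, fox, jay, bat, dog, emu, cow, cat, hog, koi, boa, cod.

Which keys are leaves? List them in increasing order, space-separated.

Resulting structure (node: left, right):
  ewe: L=ant, R=hen
  hen: L=fox, R=pig
  ant: L=–, R=bat
  pig: L=jay, R=rat
  rat: L=–, R=–
  fox: L=–, R=–
  jay: L=hog, R=koi
  bat: L=–, R=dog
  dog: L=cow, R=emu
  emu: L=–, R=–
  cow: L=cat, R=–
  cat: L=boa, R=cod
  hog: L=–, R=–
  koi: L=–, R=–
  boa: L=–, R=–
  cod: L=–, R=–

boa cod emu fox hog koi rat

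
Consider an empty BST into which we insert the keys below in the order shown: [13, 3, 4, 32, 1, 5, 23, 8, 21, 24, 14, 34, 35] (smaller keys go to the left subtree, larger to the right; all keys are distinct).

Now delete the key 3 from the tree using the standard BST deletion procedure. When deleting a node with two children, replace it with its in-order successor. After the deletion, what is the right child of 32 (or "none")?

Insert 13: tree is empty, so 13 becomes the root.
Insert 3: 3 < 13 → go left. Place as left child of 13.
Insert 4: 4 < 13 → go left; 4 > 3 → go right. Place as right child of 3.
Insert 32: 32 > 13 → go right. Place as right child of 13.
Insert 1: 1 < 13 → go left; 1 < 3 → go left. Place as left child of 3.
Insert 5: 5 < 13 → go left; 5 > 3 → go right; 5 > 4 → go right. Place as right child of 4.
Insert 23: 23 > 13 → go right; 23 < 32 → go left. Place as left child of 32.
Insert 8: 8 < 13 → go left; 8 > 3 → go right; 8 > 4 → go right; 8 > 5 → go right. Place as right child of 5.
Insert 21: 21 > 13 → go right; 21 < 32 → go left; 21 < 23 → go left. Place as left child of 23.
Insert 24: 24 > 13 → go right; 24 < 32 → go left; 24 > 23 → go right. Place as right child of 23.
Insert 14: 14 > 13 → go right; 14 < 32 → go left; 14 < 23 → go left; 14 < 21 → go left. Place as left child of 21.
Insert 34: 34 > 13 → go right; 34 > 32 → go right. Place as right child of 32.
Insert 35: 35 > 13 → go right; 35 > 32 → go right; 35 > 34 → go right. Place as right child of 34.

Delete 3 (two children — replace with in-order successor).
After deletion, 32's right child: 34.

34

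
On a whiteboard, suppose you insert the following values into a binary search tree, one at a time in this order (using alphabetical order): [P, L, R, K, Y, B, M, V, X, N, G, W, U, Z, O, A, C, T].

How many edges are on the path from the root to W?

5

P: root
L: left child of P (depth 1)
R: right child of P (depth 1)
K: left child of L (depth 2)
Y: right child of R (depth 2)
B: left child of K (depth 3)
M: right child of L (depth 2)
V: left child of Y (depth 3)
X: right child of V (depth 4)
N: right child of M (depth 3)
G: right child of B (depth 4)
W: left child of X (depth 5)
U: left child of V (depth 4)
Z: right child of Y (depth 3)
O: right child of N (depth 4)
A: left child of B (depth 4)
C: left child of G (depth 5)
T: left child of U (depth 5)

Path to W: P → R → Y → V → X → W, which is 5 edges.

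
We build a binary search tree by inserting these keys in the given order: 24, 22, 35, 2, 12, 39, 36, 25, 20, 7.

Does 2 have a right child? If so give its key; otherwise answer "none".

12

Insert 24: tree is empty, so 24 becomes the root.
Insert 22: 22 < 24 → go left. Place as left child of 24.
Insert 35: 35 > 24 → go right. Place as right child of 24.
Insert 2: 2 < 24 → go left; 2 < 22 → go left. Place as left child of 22.
Insert 12: 12 < 24 → go left; 12 < 22 → go left; 12 > 2 → go right. Place as right child of 2.
Insert 39: 39 > 24 → go right; 39 > 35 → go right. Place as right child of 35.
Insert 36: 36 > 24 → go right; 36 > 35 → go right; 36 < 39 → go left. Place as left child of 39.
Insert 25: 25 > 24 → go right; 25 < 35 → go left. Place as left child of 35.
Insert 20: 20 < 24 → go left; 20 < 22 → go left; 20 > 2 → go right; 20 > 12 → go right. Place as right child of 12.
Insert 7: 7 < 24 → go left; 7 < 22 → go left; 7 > 2 → go right; 7 < 12 → go left. Place as left child of 12.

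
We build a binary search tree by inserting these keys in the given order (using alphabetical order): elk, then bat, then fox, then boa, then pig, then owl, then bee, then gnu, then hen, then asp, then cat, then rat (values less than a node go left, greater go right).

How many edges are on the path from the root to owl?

elk: root
bat: left child of elk (depth 1)
fox: right child of elk (depth 1)
boa: right child of bat (depth 2)
pig: right child of fox (depth 2)
owl: left child of pig (depth 3)
bee: left child of boa (depth 3)
gnu: left child of owl (depth 4)
hen: right child of gnu (depth 5)
asp: left child of bat (depth 2)
cat: right child of boa (depth 3)
rat: right child of pig (depth 3)

Path to owl: elk → fox → pig → owl, which is 3 edges.

3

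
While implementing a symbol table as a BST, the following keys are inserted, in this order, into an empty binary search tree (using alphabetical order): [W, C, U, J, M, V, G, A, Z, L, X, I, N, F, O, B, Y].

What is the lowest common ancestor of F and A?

C

Insert W: tree is empty, so W becomes the root.
Insert C: C < W → go left. Place as left child of W.
Insert U: U < W → go left; U > C → go right. Place as right child of C.
Insert J: J < W → go left; J > C → go right; J < U → go left. Place as left child of U.
Insert M: M < W → go left; M > C → go right; M < U → go left; M > J → go right. Place as right child of J.
Insert V: V < W → go left; V > C → go right; V > U → go right. Place as right child of U.
Insert G: G < W → go left; G > C → go right; G < U → go left; G < J → go left. Place as left child of J.
Insert A: A < W → go left; A < C → go left. Place as left child of C.
Insert Z: Z > W → go right. Place as right child of W.
Insert L: L < W → go left; L > C → go right; L < U → go left; L > J → go right; L < M → go left. Place as left child of M.
Insert X: X > W → go right; X < Z → go left. Place as left child of Z.
Insert I: I < W → go left; I > C → go right; I < U → go left; I < J → go left; I > G → go right. Place as right child of G.
Insert N: N < W → go left; N > C → go right; N < U → go left; N > J → go right; N > M → go right. Place as right child of M.
Insert F: F < W → go left; F > C → go right; F < U → go left; F < J → go left; F < G → go left. Place as left child of G.
Insert O: O < W → go left; O > C → go right; O < U → go left; O > J → go right; O > M → go right; O > N → go right. Place as right child of N.
Insert B: B < W → go left; B < C → go left; B > A → go right. Place as right child of A.
Insert Y: Y > W → go right; Y < Z → go left; Y > X → go right. Place as right child of X.

Path to F: W → C → U → J → G → F
Path to A: W → C → A
The paths share a prefix ending at C, then split left and right.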